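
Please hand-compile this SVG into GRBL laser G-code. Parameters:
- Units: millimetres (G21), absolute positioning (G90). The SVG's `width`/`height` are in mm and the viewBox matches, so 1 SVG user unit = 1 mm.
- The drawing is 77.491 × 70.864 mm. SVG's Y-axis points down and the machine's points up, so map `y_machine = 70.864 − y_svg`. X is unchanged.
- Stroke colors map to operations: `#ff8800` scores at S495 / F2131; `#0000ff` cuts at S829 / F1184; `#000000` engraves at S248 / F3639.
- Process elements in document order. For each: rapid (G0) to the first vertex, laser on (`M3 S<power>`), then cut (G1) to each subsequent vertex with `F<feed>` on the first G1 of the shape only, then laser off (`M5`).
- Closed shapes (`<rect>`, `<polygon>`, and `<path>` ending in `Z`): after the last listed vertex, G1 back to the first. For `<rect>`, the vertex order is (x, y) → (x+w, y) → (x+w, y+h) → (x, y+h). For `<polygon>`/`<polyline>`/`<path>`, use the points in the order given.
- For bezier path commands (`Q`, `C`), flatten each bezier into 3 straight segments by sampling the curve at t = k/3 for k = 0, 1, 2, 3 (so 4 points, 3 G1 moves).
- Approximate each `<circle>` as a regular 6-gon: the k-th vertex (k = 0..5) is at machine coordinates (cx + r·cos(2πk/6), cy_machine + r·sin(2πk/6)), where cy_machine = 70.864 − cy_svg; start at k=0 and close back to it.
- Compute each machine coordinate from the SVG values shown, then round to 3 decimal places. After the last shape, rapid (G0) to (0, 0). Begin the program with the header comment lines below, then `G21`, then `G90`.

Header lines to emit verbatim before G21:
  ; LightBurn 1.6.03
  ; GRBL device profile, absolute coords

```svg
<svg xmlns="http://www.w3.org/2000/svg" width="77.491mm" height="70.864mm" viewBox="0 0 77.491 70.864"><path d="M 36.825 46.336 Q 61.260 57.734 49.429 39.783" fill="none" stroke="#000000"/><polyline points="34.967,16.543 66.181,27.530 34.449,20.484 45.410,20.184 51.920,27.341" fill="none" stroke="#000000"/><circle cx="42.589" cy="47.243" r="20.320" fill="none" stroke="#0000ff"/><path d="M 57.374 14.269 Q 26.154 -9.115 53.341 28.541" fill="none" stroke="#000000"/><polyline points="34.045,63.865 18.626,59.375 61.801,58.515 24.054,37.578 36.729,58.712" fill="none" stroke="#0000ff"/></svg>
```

; LightBurn 1.6.03
; GRBL device profile, absolute coords
G21
G90
G0 X36.825 Y24.528
M3 S248
G1 X49.085 Y20.190 F3639
G1 X53.287 Y22.375
G1 X49.429 Y31.081
M5
G0 X34.967 Y54.321
M3 S248
G1 X66.181 Y43.334 F3639
G1 X34.449 Y50.380
G1 X45.410 Y50.680
G1 X51.920 Y43.523
M5
G0 X62.909 Y23.621
M3 S829
G1 X52.749 Y41.219 F1184
G1 X32.429 Y41.219
G1 X22.269 Y23.621
G1 X32.429 Y6.023
G1 X52.749 Y6.023
G1 X62.909 Y23.621
M5
G0 X57.374 Y56.595
M3 S248
G1 X43.050 Y65.402 F3639
G1 X41.706 Y60.645
G1 X53.341 Y42.323
M5
G0 X34.045 Y6.999
M3 S829
G1 X18.626 Y11.489 F1184
G1 X61.801 Y12.349
G1 X24.054 Y33.286
G1 X36.729 Y12.152
M5
G0 X0.000 Y0.000

1 u = 1 mm; y_m = 70.864 − y.

[1] `<path>` quadratic bezier, #000000→engrave S248 F3639: (36.825,24.528) → (49.085,20.190) → (53.287,22.375) → (49.429,31.081)

[2] `<polyline>` open polyline, #000000→engrave S248 F3639: (34.967,54.321) → (66.181,43.334) → (34.449,50.380) → (45.410,50.680) → (51.920,43.523)

[3] `<circle>` circle, #0000ff→cut S829 F1184: (62.909,23.621) → (52.749,41.219) → (32.429,41.219) → (22.269,23.621) → (32.429,6.023) → (52.749,6.023) → (62.909,23.621) (closed)

[4] `<path>` quadratic bezier, #000000→engrave S248 F3639: (57.374,56.595) → (43.050,65.402) → (41.706,60.645) → (53.341,42.323)

[5] `<polyline>` open polyline, #0000ff→cut S829 F1184: (34.045,6.999) → (18.626,11.489) → (61.801,12.349) → (24.054,33.286) → (36.729,12.152)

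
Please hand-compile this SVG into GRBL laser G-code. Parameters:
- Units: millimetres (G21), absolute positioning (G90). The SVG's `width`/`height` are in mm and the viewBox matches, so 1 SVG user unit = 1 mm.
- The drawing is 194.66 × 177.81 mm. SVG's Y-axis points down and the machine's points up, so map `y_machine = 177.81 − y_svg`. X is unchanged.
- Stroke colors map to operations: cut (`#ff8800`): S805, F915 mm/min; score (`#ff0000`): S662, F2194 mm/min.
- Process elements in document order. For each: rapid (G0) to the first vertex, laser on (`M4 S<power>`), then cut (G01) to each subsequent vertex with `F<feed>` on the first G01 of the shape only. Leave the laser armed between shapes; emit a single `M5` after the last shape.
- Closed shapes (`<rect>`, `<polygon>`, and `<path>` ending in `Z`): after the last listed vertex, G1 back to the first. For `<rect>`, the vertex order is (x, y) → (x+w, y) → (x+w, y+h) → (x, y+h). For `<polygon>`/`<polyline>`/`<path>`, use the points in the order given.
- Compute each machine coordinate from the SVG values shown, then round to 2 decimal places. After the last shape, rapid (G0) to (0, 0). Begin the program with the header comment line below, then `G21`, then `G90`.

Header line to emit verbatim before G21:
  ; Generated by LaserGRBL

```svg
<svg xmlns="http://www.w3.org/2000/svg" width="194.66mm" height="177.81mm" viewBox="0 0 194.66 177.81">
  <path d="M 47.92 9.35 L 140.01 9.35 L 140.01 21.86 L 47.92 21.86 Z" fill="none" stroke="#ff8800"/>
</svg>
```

; Generated by LaserGRBL
G21
G90
G0 X47.92 Y168.46
M4 S805
G01 X140.01 Y168.46 F915
G01 X140.01 Y155.95
G01 X47.92 Y155.95
G01 X47.92 Y168.46
M5
G0 X0.00 Y0.00

viewBox `0 0 194.66 177.81` with mm width/height → 1 unit = 1 mm. Flip: y_m = 177.81 − y_svg.

**Shape 1** — `<path>` rectangle, stroke `#ff8800` → cut (S805, F915). Machine vertices: (47.92,168.46) → (140.01,168.46) → (140.01,155.95) → (47.92,155.95) → (47.92,168.46). Closed: final G1 returns to the first vertex.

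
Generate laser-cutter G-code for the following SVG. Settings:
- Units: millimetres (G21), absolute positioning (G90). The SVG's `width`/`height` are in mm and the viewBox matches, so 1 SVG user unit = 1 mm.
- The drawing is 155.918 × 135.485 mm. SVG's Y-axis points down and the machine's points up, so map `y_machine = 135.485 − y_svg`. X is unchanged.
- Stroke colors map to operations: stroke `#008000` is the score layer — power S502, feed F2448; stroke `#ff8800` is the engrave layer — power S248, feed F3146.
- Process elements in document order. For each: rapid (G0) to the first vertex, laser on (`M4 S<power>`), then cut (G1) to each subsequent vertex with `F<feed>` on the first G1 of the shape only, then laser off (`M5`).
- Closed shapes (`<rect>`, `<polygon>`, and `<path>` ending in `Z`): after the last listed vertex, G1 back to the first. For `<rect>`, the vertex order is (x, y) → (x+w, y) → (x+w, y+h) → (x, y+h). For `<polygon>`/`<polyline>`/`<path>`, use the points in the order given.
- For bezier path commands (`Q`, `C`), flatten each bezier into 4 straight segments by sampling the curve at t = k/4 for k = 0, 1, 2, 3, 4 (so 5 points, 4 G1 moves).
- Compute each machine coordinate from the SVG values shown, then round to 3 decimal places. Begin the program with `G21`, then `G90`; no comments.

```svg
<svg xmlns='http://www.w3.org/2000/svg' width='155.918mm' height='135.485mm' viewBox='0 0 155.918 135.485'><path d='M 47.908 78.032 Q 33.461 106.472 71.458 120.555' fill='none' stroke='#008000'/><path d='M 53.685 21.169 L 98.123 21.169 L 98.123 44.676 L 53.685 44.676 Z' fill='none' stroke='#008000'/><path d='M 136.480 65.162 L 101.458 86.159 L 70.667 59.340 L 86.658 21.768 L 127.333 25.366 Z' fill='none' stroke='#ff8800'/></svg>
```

G21
G90
G0 X47.908 Y57.453
M4 S502
G1 X43.962 Y44.130 F2448
G1 X46.572 Y32.602
G1 X55.737 Y22.869
G1 X71.458 Y14.930
M5
G0 X53.685 Y114.316
M4 S502
G1 X98.123 Y114.316 F2448
G1 X98.123 Y90.809
G1 X53.685 Y90.809
G1 X53.685 Y114.316
M5
G0 X136.480 Y70.323
M4 S248
G1 X101.458 Y49.326 F3146
G1 X70.667 Y76.145
G1 X86.658 Y113.717
G1 X127.333 Y110.119
G1 X136.480 Y70.323
M5

Since the viewBox matches the mm dimensions, user units are millimetres directly. The only transform is the Y-flip y_m = 135.485 − y_svg.

Shape 1 is a quadratic bezier drawn with `<path>`. Its stroke #008000 means score at S502, F2448. After flipping Y the toolpath is (47.908,57.453) → (43.962,44.130) → (46.572,32.602) → (55.737,22.869) → (71.458,14.930).

Shape 2 is a rectangle drawn with `<path>`. Its stroke #008000 means score at S502, F2448. After flipping Y the toolpath is (53.685,114.316) → (98.123,114.316) → (98.123,90.809) → (53.685,90.809) → (53.685,114.316), returning to the start.

Shape 3 is a regular polygon drawn with `<path>`. Its stroke #ff8800 means engrave at S248, F3146. After flipping Y the toolpath is (136.480,70.323) → (101.458,49.326) → (70.667,76.145) → (86.658,113.717) → (127.333,110.119) → (136.480,70.323), returning to the start.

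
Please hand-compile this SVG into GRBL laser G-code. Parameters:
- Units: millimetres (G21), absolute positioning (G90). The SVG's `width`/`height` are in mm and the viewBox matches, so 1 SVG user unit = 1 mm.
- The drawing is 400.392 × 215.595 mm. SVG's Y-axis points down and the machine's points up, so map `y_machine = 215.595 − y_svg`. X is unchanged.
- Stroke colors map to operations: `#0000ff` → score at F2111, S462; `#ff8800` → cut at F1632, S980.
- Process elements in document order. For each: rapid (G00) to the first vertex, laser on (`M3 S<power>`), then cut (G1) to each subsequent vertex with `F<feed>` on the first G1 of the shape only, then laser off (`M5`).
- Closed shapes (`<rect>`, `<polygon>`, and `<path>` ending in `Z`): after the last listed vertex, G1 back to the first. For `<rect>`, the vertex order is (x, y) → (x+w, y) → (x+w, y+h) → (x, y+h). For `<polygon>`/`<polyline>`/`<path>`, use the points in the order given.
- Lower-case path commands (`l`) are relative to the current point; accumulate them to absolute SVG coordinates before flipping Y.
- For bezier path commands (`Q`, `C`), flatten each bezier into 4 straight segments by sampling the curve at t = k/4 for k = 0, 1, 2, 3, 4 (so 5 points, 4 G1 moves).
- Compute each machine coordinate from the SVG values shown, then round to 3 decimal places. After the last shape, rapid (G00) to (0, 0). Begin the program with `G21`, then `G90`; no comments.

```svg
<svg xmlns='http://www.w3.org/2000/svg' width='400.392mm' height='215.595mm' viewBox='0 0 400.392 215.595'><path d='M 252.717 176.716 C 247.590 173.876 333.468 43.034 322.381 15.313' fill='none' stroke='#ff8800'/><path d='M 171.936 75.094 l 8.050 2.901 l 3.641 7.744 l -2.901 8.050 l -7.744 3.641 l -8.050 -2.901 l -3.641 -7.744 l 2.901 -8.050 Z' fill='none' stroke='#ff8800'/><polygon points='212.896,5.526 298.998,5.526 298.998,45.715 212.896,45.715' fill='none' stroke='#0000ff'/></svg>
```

viewBox `0 0 400.392 215.595` with mm width/height → 1 unit = 1 mm. Flip: y_m = 215.595 − y_svg.

**Shape 1** — `<path>` cubic bezier, stroke `#ff8800` → cut (S980, F1632). Control points (SVG): P0=(252.717,176.716), P1=(247.590,173.876), P2=(333.468,43.034), P3=(322.381,15.313); sampled at t=k/4. Machine vertices: (252.717,38.879) → (262.998,61.398) → (289.784,110.250) → (315.452,163.767) → (322.381,200.282). Open path.

**Shape 2** — `<path>` regular polygon, stroke `#ff8800` → cut (S980, F1632). Machine vertices: (171.936,140.501) → (179.986,137.600) → (183.627,129.856) → (180.726,121.806) → (172.982,118.165) → (164.932,121.066) → (161.291,128.810) → (164.192,136.860) → (171.936,140.501). Closed: final G1 returns to the first vertex.

**Shape 3** — `<polygon>` rectangle, stroke `#0000ff` → score (S462, F2111). Machine vertices: (212.896,210.069) → (298.998,210.069) → (298.998,169.880) → (212.896,169.880) → (212.896,210.069). Closed: final G1 returns to the first vertex.

G21
G90
G00 X252.717 Y38.879
M3 S980
G1 X262.998 Y61.398 F1632
G1 X289.784 Y110.250
G1 X315.452 Y163.767
G1 X322.381 Y200.282
M5
G00 X171.936 Y140.501
M3 S980
G1 X179.986 Y137.600 F1632
G1 X183.627 Y129.856
G1 X180.726 Y121.806
G1 X172.982 Y118.165
G1 X164.932 Y121.066
G1 X161.291 Y128.810
G1 X164.192 Y136.860
G1 X171.936 Y140.501
M5
G00 X212.896 Y210.069
M3 S462
G1 X298.998 Y210.069 F2111
G1 X298.998 Y169.880
G1 X212.896 Y169.880
G1 X212.896 Y210.069
M5
G00 X0.000 Y0.000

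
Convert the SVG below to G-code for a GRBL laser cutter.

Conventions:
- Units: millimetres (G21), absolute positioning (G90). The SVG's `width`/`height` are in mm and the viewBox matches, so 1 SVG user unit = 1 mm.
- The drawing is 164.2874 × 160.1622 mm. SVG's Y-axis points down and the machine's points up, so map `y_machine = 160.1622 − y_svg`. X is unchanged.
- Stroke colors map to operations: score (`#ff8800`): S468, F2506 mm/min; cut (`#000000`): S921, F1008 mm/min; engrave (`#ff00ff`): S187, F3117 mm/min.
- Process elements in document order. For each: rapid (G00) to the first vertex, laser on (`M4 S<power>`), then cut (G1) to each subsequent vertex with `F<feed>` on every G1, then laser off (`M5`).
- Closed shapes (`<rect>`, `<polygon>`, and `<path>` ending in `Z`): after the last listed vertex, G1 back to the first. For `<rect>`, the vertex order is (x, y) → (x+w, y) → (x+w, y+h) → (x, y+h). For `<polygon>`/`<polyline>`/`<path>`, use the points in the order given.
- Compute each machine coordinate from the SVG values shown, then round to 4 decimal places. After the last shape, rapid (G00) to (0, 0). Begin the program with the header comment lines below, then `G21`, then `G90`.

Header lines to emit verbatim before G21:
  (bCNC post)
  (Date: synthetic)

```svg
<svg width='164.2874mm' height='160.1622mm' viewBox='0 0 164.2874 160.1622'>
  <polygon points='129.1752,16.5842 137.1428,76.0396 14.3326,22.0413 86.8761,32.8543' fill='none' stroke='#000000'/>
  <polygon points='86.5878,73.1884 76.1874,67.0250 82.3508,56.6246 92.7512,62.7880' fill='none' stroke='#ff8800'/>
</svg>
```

(bCNC post)
(Date: synthetic)
G21
G90
G00 X129.1752 Y143.5780
M4 S921
G1 X137.1428 Y84.1226 F1008
G1 X14.3326 Y138.1209 F1008
G1 X86.8761 Y127.3079 F1008
G1 X129.1752 Y143.5780 F1008
M5
G00 X86.5878 Y86.9738
M4 S468
G1 X76.1874 Y93.1372 F2506
G1 X82.3508 Y103.5376 F2506
G1 X92.7512 Y97.3742 F2506
G1 X86.5878 Y86.9738 F2506
M5
G00 X0.0000 Y0.0000

Since the viewBox matches the mm dimensions, user units are millimetres directly. The only transform is the Y-flip y_m = 160.1622 − y_svg.

Shape 1 is a closed polygon drawn with `<polygon>`. Its stroke #000000 means cut at S921, F1008. After flipping Y the toolpath is (129.1752,143.5780) → (137.1428,84.1226) → (14.3326,138.1209) → (86.8761,127.3079) → (129.1752,143.5780), returning to the start.

Shape 2 is a regular polygon drawn with `<polygon>`. Its stroke #ff8800 means score at S468, F2506. After flipping Y the toolpath is (86.5878,86.9738) → (76.1874,93.1372) → (82.3508,103.5376) → (92.7512,97.3742) → (86.5878,86.9738), returning to the start.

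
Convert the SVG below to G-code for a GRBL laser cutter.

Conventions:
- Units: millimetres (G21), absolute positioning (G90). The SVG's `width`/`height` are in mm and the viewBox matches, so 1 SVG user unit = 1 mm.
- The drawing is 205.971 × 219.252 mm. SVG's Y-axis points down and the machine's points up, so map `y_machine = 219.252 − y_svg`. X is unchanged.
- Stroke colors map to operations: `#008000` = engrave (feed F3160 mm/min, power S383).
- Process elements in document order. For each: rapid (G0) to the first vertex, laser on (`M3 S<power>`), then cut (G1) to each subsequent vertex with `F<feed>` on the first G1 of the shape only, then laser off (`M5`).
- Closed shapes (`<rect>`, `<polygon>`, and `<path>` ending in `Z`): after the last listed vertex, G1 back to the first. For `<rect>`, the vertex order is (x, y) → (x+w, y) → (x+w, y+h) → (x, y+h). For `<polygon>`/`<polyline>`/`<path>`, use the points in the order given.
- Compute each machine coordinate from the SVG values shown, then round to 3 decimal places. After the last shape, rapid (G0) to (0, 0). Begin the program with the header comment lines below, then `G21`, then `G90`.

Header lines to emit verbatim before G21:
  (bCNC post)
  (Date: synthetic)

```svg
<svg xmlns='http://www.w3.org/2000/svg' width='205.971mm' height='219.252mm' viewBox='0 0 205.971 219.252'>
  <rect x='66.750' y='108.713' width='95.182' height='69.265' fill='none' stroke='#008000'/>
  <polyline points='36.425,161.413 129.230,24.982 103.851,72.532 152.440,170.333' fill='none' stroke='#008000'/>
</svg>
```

(bCNC post)
(Date: synthetic)
G21
G90
G0 X66.750 Y110.539
M3 S383
G1 X161.932 Y110.539 F3160
G1 X161.932 Y41.274
G1 X66.750 Y41.274
G1 X66.750 Y110.539
M5
G0 X36.425 Y57.839
M3 S383
G1 X129.230 Y194.270 F3160
G1 X103.851 Y146.720
G1 X152.440 Y48.919
M5
G0 X0.000 Y0.000

1 u = 1 mm; y_m = 219.252 − y.

[1] `<rect>` rectangle, #008000→engrave S383 F3160: (66.750,110.539) → (161.932,110.539) → (161.932,41.274) → (66.750,41.274) → (66.750,110.539) (closed)

[2] `<polyline>` open polyline, #008000→engrave S383 F3160: (36.425,57.839) → (129.230,194.270) → (103.851,146.720) → (152.440,48.919)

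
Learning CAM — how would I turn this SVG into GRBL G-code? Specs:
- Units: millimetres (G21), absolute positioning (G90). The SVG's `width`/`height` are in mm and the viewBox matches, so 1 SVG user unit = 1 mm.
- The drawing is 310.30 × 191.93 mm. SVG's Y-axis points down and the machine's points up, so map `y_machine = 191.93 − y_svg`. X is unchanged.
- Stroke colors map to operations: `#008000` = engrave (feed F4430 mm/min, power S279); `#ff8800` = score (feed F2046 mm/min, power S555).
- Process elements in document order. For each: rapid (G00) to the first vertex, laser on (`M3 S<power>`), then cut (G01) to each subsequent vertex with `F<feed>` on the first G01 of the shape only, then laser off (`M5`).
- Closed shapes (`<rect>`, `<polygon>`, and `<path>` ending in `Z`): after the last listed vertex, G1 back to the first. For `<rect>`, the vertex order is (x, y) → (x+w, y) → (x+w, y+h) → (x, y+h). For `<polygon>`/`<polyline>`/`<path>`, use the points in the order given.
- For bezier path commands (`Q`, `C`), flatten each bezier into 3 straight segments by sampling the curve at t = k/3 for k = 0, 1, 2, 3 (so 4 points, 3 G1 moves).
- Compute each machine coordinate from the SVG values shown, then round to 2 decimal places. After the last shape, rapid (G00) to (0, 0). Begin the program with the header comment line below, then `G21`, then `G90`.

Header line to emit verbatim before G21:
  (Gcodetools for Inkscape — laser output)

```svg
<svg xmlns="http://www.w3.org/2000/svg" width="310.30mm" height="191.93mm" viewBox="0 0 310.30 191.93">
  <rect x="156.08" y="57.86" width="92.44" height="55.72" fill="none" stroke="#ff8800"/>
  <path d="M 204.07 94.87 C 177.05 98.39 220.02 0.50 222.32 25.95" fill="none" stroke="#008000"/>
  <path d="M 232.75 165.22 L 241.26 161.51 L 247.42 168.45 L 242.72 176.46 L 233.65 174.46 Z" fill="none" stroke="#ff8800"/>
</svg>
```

1 u = 1 mm; y_m = 191.93 − y.

[1] `<rect>` rectangle, #ff8800→score S555 F2046: (156.08,134.07) → (248.52,134.07) → (248.52,78.35) → (156.08,78.35) → (156.08,134.07) (closed)

[2] `<path>` cubic bezier, #008000→engrave S279 F4430: (204.07,97.06) → (196.28,119.02) → (210.56,158.64) → (222.32,165.98)

[3] `<path>` regular polygon, #ff8800→score S555 F2046: (232.75,26.71) → (241.26,30.42) → (247.42,23.48) → (242.72,15.47) → (233.65,17.47) → (232.75,26.71) (closed)

(Gcodetools for Inkscape — laser output)
G21
G90
G00 X156.08 Y134.07
M3 S555
G01 X248.52 Y134.07 F2046
G01 X248.52 Y78.35
G01 X156.08 Y78.35
G01 X156.08 Y134.07
M5
G00 X204.07 Y97.06
M3 S279
G01 X196.28 Y119.02 F4430
G01 X210.56 Y158.64
G01 X222.32 Y165.98
M5
G00 X232.75 Y26.71
M3 S555
G01 X241.26 Y30.42 F2046
G01 X247.42 Y23.48
G01 X242.72 Y15.47
G01 X233.65 Y17.47
G01 X232.75 Y26.71
M5
G00 X0.00 Y0.00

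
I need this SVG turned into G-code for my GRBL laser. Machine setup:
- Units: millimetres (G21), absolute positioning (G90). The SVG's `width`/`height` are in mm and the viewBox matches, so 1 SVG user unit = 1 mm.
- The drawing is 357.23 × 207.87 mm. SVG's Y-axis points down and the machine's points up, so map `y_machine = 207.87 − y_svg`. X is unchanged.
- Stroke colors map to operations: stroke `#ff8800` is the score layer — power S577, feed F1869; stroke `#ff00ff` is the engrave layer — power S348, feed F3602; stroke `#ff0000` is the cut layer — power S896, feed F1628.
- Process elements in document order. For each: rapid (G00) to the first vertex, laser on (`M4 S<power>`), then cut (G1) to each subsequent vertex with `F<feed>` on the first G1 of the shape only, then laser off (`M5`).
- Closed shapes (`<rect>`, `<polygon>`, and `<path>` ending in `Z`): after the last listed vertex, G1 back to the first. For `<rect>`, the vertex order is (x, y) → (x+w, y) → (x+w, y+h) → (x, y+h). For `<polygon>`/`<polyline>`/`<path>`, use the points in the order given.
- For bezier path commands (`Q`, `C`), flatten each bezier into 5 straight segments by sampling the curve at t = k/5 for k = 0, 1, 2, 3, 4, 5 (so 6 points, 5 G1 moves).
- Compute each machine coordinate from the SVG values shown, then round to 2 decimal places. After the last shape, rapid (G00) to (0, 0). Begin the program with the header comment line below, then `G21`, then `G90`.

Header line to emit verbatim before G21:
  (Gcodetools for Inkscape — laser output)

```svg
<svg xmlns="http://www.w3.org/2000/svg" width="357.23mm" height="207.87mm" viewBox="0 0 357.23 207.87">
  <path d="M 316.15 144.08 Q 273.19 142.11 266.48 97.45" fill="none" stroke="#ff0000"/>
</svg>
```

(Gcodetools for Inkscape — laser output)
G21
G90
G00 X316.15 Y63.79
M4 S896
G1 X300.42 Y66.29 F1628
G1 X287.58 Y72.20
G1 X277.65 Y81.52
G1 X270.61 Y94.26
G1 X266.48 Y110.42
M5
G00 X0.00 Y0.00

Since the viewBox matches the mm dimensions, user units are millimetres directly. The only transform is the Y-flip y_m = 207.87 − y_svg.

Shape 1 is a quadratic bezier drawn with `<path>`. Its stroke #ff0000 means cut at S896, F1628. After flipping Y the toolpath is (316.15,63.79) → (300.42,66.29) → (287.58,72.20) → (277.65,81.52) → (270.61,94.26) → (266.48,110.42).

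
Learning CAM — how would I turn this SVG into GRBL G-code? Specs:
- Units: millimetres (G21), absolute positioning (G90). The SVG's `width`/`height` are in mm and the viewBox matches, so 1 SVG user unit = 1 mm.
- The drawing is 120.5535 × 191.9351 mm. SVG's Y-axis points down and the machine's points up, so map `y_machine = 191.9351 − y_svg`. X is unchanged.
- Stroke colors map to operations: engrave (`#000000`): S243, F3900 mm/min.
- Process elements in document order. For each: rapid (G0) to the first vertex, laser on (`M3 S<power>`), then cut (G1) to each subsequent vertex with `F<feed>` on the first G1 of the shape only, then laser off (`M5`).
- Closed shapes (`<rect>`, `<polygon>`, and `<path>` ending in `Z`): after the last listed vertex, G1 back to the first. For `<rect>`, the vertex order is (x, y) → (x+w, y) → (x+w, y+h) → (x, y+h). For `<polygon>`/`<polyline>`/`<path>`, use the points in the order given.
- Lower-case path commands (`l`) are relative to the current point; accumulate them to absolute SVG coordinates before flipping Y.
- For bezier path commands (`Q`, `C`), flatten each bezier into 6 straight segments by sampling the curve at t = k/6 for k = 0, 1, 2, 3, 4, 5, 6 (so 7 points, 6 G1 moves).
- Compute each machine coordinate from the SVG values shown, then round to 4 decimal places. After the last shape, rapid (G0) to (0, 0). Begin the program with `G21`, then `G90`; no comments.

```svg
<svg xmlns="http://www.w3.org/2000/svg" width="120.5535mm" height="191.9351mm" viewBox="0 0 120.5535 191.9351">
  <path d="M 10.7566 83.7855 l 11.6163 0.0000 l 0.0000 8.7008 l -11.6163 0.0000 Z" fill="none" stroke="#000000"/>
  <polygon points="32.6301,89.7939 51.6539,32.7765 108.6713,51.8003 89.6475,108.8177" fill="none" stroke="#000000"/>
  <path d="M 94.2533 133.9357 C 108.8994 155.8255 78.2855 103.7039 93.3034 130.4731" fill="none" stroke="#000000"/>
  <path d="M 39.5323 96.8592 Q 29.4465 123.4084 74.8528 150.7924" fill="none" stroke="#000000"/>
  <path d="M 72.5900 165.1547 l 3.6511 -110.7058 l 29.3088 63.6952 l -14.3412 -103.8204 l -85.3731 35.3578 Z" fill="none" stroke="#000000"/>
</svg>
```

viewBox `0 0 120.5535 191.9351` with mm width/height → 1 unit = 1 mm. Flip: y_m = 191.9351 − y_svg.

**Shape 1** — `<path>` rectangle, stroke `#000000` → engrave (S243, F3900). Machine vertices: (10.7566,108.1496) → (22.3729,108.1496) → (22.3729,99.4488) → (10.7566,99.4488) → (10.7566,108.1496). Closed: final G1 returns to the first vertex.

**Shape 2** — `<polygon>` regular polygon, stroke `#000000` → engrave (S243, F3900). Machine vertices: (32.6301,102.1412) → (51.6539,159.1586) → (108.6713,140.1348) → (89.6475,83.1174) → (32.6301,102.1412). Closed: final G1 returns to the first vertex.

**Shape 3** — `<path>` cubic bezier, stroke `#000000` → engrave (S243, F3900). Control points (SVG): P0=(94.2533,133.9357), P1=(108.8994,155.8255), P2=(78.2855,103.7039), P3=(93.3034,130.4731); sampled at t=k/6. Machine vertices: (94.2533,57.9994) → (98.2255,52.5142) → (97.1791,55.1170) → (93.6389,61.5605) → (90.1297,67.5973) → (89.1763,68.9802) → (93.3034,61.4620). Open path.

**Shape 4** — `<path>` quadratic bezier, stroke `#000000` → engrave (S243, F3900). Control points (SVG): P0=(39.5323,96.8592), P1=(29.4465,123.4084), P2=(74.8528,150.7924); sampled at t=k/6. Machine vertices: (39.5323,95.0759) → (37.7118,86.2030) → (38.9742,77.2837) → (43.3195,68.3180) → (50.7477,59.3059) → (61.2588,50.2475) → (74.8528,41.1427). Open path.

**Shape 5** — `<path>` closed polygon, stroke `#000000` → engrave (S243, F3900). Machine vertices: (72.5900,26.7804) → (76.2411,137.4862) → (105.5499,73.7910) → (91.2087,177.6114) → (5.8356,142.2536) → (72.5900,26.7804). Closed: final G1 returns to the first vertex.

G21
G90
G0 X10.7566 Y108.1496
M3 S243
G1 X22.3729 Y108.1496 F3900
G1 X22.3729 Y99.4488
G1 X10.7566 Y99.4488
G1 X10.7566 Y108.1496
M5
G0 X32.6301 Y102.1412
M3 S243
G1 X51.6539 Y159.1586 F3900
G1 X108.6713 Y140.1348
G1 X89.6475 Y83.1174
G1 X32.6301 Y102.1412
M5
G0 X94.2533 Y57.9994
M3 S243
G1 X98.2255 Y52.5142 F3900
G1 X97.1791 Y55.1170
G1 X93.6389 Y61.5605
G1 X90.1297 Y67.5973
G1 X89.1763 Y68.9802
G1 X93.3034 Y61.4620
M5
G0 X39.5323 Y95.0759
M3 S243
G1 X37.7118 Y86.2030 F3900
G1 X38.9742 Y77.2837
G1 X43.3195 Y68.3180
G1 X50.7477 Y59.3059
G1 X61.2588 Y50.2475
G1 X74.8528 Y41.1427
M5
G0 X72.5900 Y26.7804
M3 S243
G1 X76.2411 Y137.4862 F3900
G1 X105.5499 Y73.7910
G1 X91.2087 Y177.6114
G1 X5.8356 Y142.2536
G1 X72.5900 Y26.7804
M5
G0 X0.0000 Y0.0000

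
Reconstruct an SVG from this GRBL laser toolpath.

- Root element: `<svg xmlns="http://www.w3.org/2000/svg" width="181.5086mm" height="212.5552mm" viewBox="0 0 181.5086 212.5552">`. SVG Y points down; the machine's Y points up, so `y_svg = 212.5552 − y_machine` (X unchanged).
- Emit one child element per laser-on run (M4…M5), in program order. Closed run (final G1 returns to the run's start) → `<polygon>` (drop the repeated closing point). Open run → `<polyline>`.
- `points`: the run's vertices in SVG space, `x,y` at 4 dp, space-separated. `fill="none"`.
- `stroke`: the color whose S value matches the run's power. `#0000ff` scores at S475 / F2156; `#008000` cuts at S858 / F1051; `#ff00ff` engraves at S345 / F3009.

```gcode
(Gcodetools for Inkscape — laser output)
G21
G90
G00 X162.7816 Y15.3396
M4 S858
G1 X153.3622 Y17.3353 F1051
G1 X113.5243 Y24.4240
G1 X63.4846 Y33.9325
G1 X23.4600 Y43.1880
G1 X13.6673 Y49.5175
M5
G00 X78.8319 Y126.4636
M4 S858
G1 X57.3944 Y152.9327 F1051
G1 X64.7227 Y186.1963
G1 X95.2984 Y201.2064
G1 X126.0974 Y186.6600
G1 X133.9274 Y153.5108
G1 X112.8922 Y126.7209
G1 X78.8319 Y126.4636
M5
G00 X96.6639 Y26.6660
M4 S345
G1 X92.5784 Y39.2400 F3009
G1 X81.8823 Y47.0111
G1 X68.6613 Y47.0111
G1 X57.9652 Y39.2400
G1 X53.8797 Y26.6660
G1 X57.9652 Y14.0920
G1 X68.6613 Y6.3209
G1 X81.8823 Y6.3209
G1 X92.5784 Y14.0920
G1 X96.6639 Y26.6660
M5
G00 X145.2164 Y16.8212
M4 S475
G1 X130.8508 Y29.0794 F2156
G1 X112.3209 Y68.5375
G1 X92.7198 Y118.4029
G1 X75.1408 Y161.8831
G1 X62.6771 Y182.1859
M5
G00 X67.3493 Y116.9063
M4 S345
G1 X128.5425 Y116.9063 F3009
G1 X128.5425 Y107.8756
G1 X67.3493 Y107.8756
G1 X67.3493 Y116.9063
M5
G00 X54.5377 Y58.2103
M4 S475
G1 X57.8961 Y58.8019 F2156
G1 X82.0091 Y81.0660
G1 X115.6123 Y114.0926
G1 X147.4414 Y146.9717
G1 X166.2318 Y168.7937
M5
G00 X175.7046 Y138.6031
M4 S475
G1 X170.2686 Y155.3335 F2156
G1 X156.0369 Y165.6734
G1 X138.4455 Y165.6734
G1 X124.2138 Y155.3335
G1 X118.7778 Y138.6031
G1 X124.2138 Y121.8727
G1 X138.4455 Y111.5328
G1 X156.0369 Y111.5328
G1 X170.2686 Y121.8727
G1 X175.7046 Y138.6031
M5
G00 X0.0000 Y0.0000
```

<svg xmlns="http://www.w3.org/2000/svg" width="181.5086mm" height="212.5552mm" viewBox="0 0 181.5086 212.5552">
  <polyline points="162.7816,197.2156 153.3622,195.2199 113.5243,188.1312 63.4846,178.6227 23.4600,169.3672 13.6673,163.0377" fill="none" stroke="#008000"/>
  <polygon points="78.8319,86.0916 57.3944,59.6225 64.7227,26.3589 95.2984,11.3488 126.0974,25.8952 133.9274,59.0444 112.8922,85.8343" fill="none" stroke="#008000"/>
  <polygon points="96.6639,185.8892 92.5784,173.3152 81.8823,165.5441 68.6613,165.5441 57.9652,173.3152 53.8797,185.8892 57.9652,198.4632 68.6613,206.2343 81.8823,206.2343 92.5784,198.4632" fill="none" stroke="#ff00ff"/>
  <polyline points="145.2164,195.7340 130.8508,183.4758 112.3209,144.0177 92.7198,94.1523 75.1408,50.6721 62.6771,30.3693" fill="none" stroke="#0000ff"/>
  <polygon points="67.3493,95.6489 128.5425,95.6489 128.5425,104.6796 67.3493,104.6796" fill="none" stroke="#ff00ff"/>
  <polyline points="54.5377,154.3449 57.8961,153.7533 82.0091,131.4892 115.6123,98.4626 147.4414,65.5835 166.2318,43.7615" fill="none" stroke="#0000ff"/>
  <polygon points="175.7046,73.9521 170.2686,57.2217 156.0369,46.8818 138.4455,46.8818 124.2138,57.2217 118.7778,73.9521 124.2138,90.6825 138.4455,101.0224 156.0369,101.0224 170.2686,90.6825" fill="none" stroke="#0000ff"/>
</svg>

y_svg = 212.5552 − y_m.

[1] S858→`#008000` (cut); open run; points: 162.7816,197.2156 153.3622,195.2199 113.5243,188.1312 63.4846,178.6227 23.4600,169.3672 13.6673,163.0377

[2] S858→`#008000` (cut); closed run; points: 78.8319,86.0916 57.3944,59.6225 64.7227,26.3589 95.2984,11.3488 126.0974,25.8952 133.9274,59.0444 112.8922,85.8343

[3] S345→`#ff00ff` (engrave); closed run; points: 96.6639,185.8892 92.5784,173.3152 81.8823,165.5441 68.6613,165.5441 57.9652,173.3152 53.8797,185.8892 57.9652,198.4632 68.6613,206.2343 81.8823,206.2343 92.5784,198.4632

[4] S475→`#0000ff` (score); open run; points: 145.2164,195.7340 130.8508,183.4758 112.3209,144.0177 92.7198,94.1523 75.1408,50.6721 62.6771,30.3693

[5] S345→`#ff00ff` (engrave); closed run; points: 67.3493,95.6489 128.5425,95.6489 128.5425,104.6796 67.3493,104.6796

[6] S475→`#0000ff` (score); open run; points: 54.5377,154.3449 57.8961,153.7533 82.0091,131.4892 115.6123,98.4626 147.4414,65.5835 166.2318,43.7615

[7] S475→`#0000ff` (score); closed run; points: 175.7046,73.9521 170.2686,57.2217 156.0369,46.8818 138.4455,46.8818 124.2138,57.2217 118.7778,73.9521 124.2138,90.6825 138.4455,101.0224 156.0369,101.0224 170.2686,90.6825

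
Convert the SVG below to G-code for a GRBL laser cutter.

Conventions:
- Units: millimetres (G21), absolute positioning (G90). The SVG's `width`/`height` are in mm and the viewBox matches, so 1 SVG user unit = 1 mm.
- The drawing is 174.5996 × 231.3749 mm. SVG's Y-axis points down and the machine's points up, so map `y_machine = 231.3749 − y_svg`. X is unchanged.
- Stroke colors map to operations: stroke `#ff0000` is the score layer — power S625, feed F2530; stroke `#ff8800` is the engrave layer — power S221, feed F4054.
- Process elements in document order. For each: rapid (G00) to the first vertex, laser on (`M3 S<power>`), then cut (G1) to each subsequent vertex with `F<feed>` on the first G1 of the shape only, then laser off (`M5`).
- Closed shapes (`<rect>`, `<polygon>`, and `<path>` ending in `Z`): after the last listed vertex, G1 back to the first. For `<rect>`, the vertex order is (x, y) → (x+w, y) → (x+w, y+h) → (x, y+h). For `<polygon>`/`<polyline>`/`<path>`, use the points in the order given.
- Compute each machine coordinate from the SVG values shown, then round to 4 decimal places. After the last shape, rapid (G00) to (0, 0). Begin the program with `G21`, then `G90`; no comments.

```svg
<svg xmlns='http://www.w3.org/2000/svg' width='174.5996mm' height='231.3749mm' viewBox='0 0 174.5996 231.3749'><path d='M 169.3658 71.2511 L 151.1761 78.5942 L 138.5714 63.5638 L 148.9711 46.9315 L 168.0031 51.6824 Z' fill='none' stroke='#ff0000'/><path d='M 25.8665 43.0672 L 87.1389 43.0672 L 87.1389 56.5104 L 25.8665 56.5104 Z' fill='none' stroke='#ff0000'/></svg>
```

viewBox `0 0 174.5996 231.3749` with mm width/height → 1 unit = 1 mm. Flip: y_m = 231.3749 − y_svg.

**Shape 1** — `<path>` regular polygon, stroke `#ff0000` → score (S625, F2530). Machine vertices: (169.3658,160.1238) → (151.1761,152.7807) → (138.5714,167.8111) → (148.9711,184.4434) → (168.0031,179.6925) → (169.3658,160.1238). Closed: final G1 returns to the first vertex.

**Shape 2** — `<path>` rectangle, stroke `#ff0000` → score (S625, F2530). Machine vertices: (25.8665,188.3077) → (87.1389,188.3077) → (87.1389,174.8645) → (25.8665,174.8645) → (25.8665,188.3077). Closed: final G1 returns to the first vertex.

G21
G90
G00 X169.3658 Y160.1238
M3 S625
G1 X151.1761 Y152.7807 F2530
G1 X138.5714 Y167.8111
G1 X148.9711 Y184.4434
G1 X168.0031 Y179.6925
G1 X169.3658 Y160.1238
M5
G00 X25.8665 Y188.3077
M3 S625
G1 X87.1389 Y188.3077 F2530
G1 X87.1389 Y174.8645
G1 X25.8665 Y174.8645
G1 X25.8665 Y188.3077
M5
G00 X0.0000 Y0.0000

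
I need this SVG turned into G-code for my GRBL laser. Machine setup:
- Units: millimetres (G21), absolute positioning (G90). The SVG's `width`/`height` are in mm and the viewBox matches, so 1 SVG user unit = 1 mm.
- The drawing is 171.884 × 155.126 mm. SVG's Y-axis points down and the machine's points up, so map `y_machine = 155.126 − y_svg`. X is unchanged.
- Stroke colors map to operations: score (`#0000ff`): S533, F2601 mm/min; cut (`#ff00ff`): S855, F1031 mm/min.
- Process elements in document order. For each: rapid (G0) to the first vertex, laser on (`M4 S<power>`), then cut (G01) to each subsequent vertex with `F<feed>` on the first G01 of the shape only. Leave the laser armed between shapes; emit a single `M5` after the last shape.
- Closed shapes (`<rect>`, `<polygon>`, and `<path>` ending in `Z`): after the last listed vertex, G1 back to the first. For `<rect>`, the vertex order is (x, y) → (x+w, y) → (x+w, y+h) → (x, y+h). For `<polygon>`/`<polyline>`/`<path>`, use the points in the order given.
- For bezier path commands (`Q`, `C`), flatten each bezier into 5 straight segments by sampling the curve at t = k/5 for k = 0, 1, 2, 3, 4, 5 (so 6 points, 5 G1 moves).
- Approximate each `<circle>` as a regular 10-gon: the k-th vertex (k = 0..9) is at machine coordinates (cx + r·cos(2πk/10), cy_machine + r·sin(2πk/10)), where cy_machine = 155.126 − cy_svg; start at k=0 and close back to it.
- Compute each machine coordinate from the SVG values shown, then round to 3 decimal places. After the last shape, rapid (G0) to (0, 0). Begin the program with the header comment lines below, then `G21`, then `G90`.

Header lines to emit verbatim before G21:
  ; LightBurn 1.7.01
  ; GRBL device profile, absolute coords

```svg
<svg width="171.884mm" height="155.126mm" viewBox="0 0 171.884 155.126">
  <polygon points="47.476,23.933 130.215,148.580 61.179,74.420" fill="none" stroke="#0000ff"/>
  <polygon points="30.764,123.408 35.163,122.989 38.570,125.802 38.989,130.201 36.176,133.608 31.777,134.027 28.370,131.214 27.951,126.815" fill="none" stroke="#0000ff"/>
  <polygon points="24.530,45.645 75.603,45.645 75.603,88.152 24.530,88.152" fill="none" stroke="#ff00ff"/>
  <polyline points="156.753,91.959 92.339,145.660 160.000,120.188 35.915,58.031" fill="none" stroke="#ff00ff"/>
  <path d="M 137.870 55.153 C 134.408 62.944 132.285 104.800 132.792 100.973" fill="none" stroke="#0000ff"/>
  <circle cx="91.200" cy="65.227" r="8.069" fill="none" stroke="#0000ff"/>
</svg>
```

; LightBurn 1.7.01
; GRBL device profile, absolute coords
G21
G90
G0 X47.476 Y131.193
M4 S533
G01 X130.215 Y6.546 F2601
G01 X61.179 Y80.706
G01 X47.476 Y131.193
G0 X30.764 Y31.718
M4 S533
G01 X35.163 Y32.137 F2601
G01 X38.570 Y29.324
G01 X38.989 Y24.925
G01 X36.176 Y21.518
G01 X31.777 Y21.099
G01 X28.370 Y23.912
G01 X27.951 Y28.311
G01 X30.764 Y31.718
G0 X24.530 Y109.481
M4 S855
G01 X75.603 Y109.481 F1031
G01 X75.603 Y66.974
G01 X24.530 Y66.974
G01 X24.530 Y109.481
G0 X156.753 Y63.167
M4 S855
G01 X92.339 Y9.466 F1031
G01 X160.000 Y34.938
G01 X35.915 Y97.095
G0 X137.870 Y99.973
M4 S533
G01 X135.964 Y91.849 F2601
G01 X134.441 Y79.376
G01 X133.363 Y66.385
G01 X132.793 Y56.701
G01 X132.792 Y54.153
G0 X99.269 Y89.899
M4 S533
G01 X97.728 Y94.642 F2601
G01 X93.693 Y97.573
G01 X88.707 Y97.573
G01 X84.672 Y94.642
G01 X83.131 Y89.899
G01 X84.672 Y85.156
G01 X88.707 Y82.225
G01 X93.693 Y82.225
G01 X97.728 Y85.156
G01 X99.269 Y89.899
M5
G0 X0.000 Y0.000

viewBox `0 0 171.884 155.126` with mm width/height → 1 unit = 1 mm. Flip: y_m = 155.126 − y_svg.

**Shape 1** — `<polygon>` closed polygon, stroke `#0000ff` → score (S533, F2601). Machine vertices: (47.476,131.193) → (130.215,6.546) → (61.179,80.706) → (47.476,131.193). Closed: final G1 returns to the first vertex.

**Shape 2** — `<polygon>` regular polygon, stroke `#0000ff` → score (S533, F2601). Machine vertices: (30.764,31.718) → (35.163,32.137) → (38.570,29.324) → (38.989,24.925) → (36.176,21.518) → (31.777,21.099) → (28.370,23.912) → (27.951,28.311) → (30.764,31.718). Closed: final G1 returns to the first vertex.

**Shape 3** — `<polygon>` rectangle, stroke `#ff00ff` → cut (S855, F1031). Machine vertices: (24.530,109.481) → (75.603,109.481) → (75.603,66.974) → (24.530,66.974) → (24.530,109.481). Closed: final G1 returns to the first vertex.

**Shape 4** — `<polyline>` open polyline, stroke `#ff00ff` → cut (S855, F1031). Machine vertices: (156.753,63.167) → (92.339,9.466) → (160.000,34.938) → (35.915,97.095). Open path.

**Shape 5** — `<path>` cubic bezier, stroke `#0000ff` → score (S533, F2601). Control points (SVG): P0=(137.870,55.153), P1=(134.408,62.944), P2=(132.285,104.800), P3=(132.792,100.973); sampled at t=k/5. Machine vertices: (137.870,99.973) → (135.964,91.849) → (134.441,79.376) → (133.363,66.385) → (132.793,56.701) → (132.792,54.153). Open path.

**Shape 6** — `<circle>` circle, stroke `#0000ff` → score (S533, F2601). Machine vertices: (99.269,89.899) → (97.728,94.642) → (93.693,97.573) → (88.707,97.573) → (84.672,94.642) → (83.131,89.899) → (84.672,85.156) → (88.707,82.225) → (93.693,82.225) → (97.728,85.156) → (99.269,89.899). Closed: final G1 returns to the first vertex.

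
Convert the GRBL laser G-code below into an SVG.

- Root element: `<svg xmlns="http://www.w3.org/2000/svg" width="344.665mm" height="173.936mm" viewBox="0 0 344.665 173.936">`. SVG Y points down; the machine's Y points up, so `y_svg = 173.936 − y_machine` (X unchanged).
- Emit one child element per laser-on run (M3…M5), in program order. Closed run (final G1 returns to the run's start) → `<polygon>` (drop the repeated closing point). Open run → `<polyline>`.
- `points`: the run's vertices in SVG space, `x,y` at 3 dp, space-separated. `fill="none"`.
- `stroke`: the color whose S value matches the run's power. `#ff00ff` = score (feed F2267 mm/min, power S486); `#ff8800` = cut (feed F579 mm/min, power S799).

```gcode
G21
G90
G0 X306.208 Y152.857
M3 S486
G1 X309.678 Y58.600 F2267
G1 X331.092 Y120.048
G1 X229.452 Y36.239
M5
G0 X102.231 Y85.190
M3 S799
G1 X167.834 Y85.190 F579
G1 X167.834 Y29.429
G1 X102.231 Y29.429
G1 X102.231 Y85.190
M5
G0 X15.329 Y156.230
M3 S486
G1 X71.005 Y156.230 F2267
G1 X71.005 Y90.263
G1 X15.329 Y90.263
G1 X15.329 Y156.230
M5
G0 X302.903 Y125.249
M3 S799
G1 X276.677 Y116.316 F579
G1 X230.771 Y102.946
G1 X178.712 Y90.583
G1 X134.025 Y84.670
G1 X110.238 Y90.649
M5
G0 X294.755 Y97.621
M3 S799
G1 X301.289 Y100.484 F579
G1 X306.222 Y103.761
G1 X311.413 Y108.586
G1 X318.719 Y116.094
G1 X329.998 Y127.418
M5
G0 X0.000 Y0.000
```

Machine Y-up, SVG Y-down with viewBox height 173.936, so y_svg = 173.936 − y_machine; X carries over.

Run 1: power S486 maps to stroke `#ff00ff` (score). The run is open, so emit a `<polyline>` with points (Y-flipped): 306.208,21.079 309.678,115.336 331.092,53.888 229.452,137.697.

Run 2: S799 ⇒ cut layer `#ff8800`. The run returns to its start, so emit a `<polygon>` with points (Y-flipped): 102.231,88.746 167.834,88.746 167.834,144.507 102.231,144.507.

Run 3: power S486 maps to stroke `#ff00ff` (score). The run returns to its start, so emit a `<polygon>` with points (Y-flipped): 15.329,17.706 71.005,17.706 71.005,83.673 15.329,83.673.

Run 4: power S799 maps to stroke `#ff8800` (cut). The run is open, so emit a `<polyline>` with points (Y-flipped): 302.903,48.687 276.677,57.620 230.771,70.990 178.712,83.353 134.025,89.266 110.238,83.287.

Run 5: the run's S799 means `#ff8800` (cut). The run is open, so emit a `<polyline>` with points (Y-flipped): 294.755,76.315 301.289,73.452 306.222,70.175 311.413,65.350 318.719,57.842 329.998,46.518.

<svg xmlns="http://www.w3.org/2000/svg" width="344.665mm" height="173.936mm" viewBox="0 0 344.665 173.936">
  <polyline points="306.208,21.079 309.678,115.336 331.092,53.888 229.452,137.697" fill="none" stroke="#ff00ff"/>
  <polygon points="102.231,88.746 167.834,88.746 167.834,144.507 102.231,144.507" fill="none" stroke="#ff8800"/>
  <polygon points="15.329,17.706 71.005,17.706 71.005,83.673 15.329,83.673" fill="none" stroke="#ff00ff"/>
  <polyline points="302.903,48.687 276.677,57.620 230.771,70.990 178.712,83.353 134.025,89.266 110.238,83.287" fill="none" stroke="#ff8800"/>
  <polyline points="294.755,76.315 301.289,73.452 306.222,70.175 311.413,65.350 318.719,57.842 329.998,46.518" fill="none" stroke="#ff8800"/>
</svg>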